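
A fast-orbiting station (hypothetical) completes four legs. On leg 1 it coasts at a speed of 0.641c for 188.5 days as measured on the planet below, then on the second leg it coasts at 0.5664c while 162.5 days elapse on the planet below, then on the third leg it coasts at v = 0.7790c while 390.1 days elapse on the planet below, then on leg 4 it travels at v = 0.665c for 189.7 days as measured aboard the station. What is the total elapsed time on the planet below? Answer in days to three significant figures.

Δt = 995 days

Leg 1: 188.5 days is already measured on the planet below.
Leg 2: 162.5 days is already measured on the planet below.
Leg 3: 390.1 days is already measured on the planet below.
Leg 4: γ = 1/√(1 − 0.665²) = 1/√0.5578 = 1.339; Δt_4 = 1.339 × 189.7 = 254.0 days.
Total: 188.5 + 162.5 + 390.1 + 254.0 days.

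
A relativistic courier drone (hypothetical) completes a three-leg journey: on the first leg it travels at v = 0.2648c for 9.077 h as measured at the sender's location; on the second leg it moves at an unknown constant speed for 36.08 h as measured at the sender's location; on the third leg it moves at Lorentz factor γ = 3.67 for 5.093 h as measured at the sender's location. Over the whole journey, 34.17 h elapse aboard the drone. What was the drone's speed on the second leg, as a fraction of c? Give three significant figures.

β = 0.746

Leg 1: γ = 1/√(1 − 0.2648²) = 1/√0.9299 = 1.037; τ_1 = 9.077/1.037 = 8.753 h.
Leg 2: speed unknown; τ_2 = 36.08/γ_2.
Leg 3: γ = 3.67; τ_3 = 5.093/3.670 = 1.388 h.
Total proper time: 8.753 + τ_2 + 1.388 = 34.17, so τ_2 = 34.17 − 10.14 = 24.03 h.
γ_2 = 36.08/24.03 = 1.502; β = √(1 − 1/γ²) = √0.5564.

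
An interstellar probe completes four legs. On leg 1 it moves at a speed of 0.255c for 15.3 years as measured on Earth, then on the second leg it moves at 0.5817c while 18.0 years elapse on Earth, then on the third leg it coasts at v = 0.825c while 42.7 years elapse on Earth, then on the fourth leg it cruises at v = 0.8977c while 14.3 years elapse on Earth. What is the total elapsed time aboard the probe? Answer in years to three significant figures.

Leg 1: γ = 1/√(1 − 0.255²) = 1/√0.9350 = 1.034; τ_1 = 15.3/1.034 = 14.79 years.
Leg 2: γ = 1/√(1 − 0.5817²) = 1/√0.6616 = 1.229; τ_2 = 18.0/1.229 = 14.64 years.
Leg 3: γ = 1/√(1 − 0.825²) = 1/√0.3194 = 1.769; τ_3 = 42.7/1.769 = 24.13 years.
Leg 4: γ = 1/√(1 − 0.8977²) = 1/√0.1941 = 2.270; τ_4 = 14.3/2.270 = 6.301 years.
Total: 14.79 + 14.64 + 24.13 + 6.301 years.

τ = 59.9 years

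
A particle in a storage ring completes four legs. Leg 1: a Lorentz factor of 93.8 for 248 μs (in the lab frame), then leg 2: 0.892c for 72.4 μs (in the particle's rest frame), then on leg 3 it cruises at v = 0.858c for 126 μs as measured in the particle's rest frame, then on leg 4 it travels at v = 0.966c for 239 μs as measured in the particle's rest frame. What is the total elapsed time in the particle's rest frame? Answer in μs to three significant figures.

τ = 440 μs

Leg 1: γ = 93.8; τ_1 = 248/93.80 = 2.644 μs.
Leg 2: 72.4 μs is already measured in the particle's rest frame.
Leg 3: 126 μs is already measured in the particle's rest frame.
Leg 4: 239 μs is already measured in the particle's rest frame.
Total: 2.644 + 72.40 + 126.0 + 239.0 μs.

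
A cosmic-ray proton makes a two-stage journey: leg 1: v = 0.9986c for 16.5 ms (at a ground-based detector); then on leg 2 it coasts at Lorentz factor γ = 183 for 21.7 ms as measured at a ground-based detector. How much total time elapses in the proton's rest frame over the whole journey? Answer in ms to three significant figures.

Leg 1: γ = 1/√(1 − 0.9986²) = 1/√0.002798 = 18.90; τ_1 = 16.5/18.90 = 0.8728 ms.
Leg 2: γ = 183; τ_2 = 21.7/183.0 = 0.1186 ms.
Total: 0.8728 + 0.1186 ms.

τ = 0.991 ms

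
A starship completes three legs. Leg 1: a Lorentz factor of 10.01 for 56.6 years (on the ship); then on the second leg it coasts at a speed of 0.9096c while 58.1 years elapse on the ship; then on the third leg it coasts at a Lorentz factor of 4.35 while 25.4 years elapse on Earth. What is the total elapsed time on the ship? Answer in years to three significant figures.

Leg 1: 56.6 years is already measured on the ship.
Leg 2: 58.1 years is already measured on the ship.
Leg 3: γ = 4.35; τ_3 = 25.4/4.350 = 5.839 years.
Total: 56.60 + 58.10 + 5.839 years.

τ = 121 years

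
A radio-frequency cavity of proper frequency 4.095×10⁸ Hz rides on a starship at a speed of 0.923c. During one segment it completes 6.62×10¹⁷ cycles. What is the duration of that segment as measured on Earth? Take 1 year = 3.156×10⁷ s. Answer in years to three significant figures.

Δt = 133 years

γ = 1/√(1 − 0.923²) = 1/√0.1481 = 2.599
Proper time for N cycles: τ = N/f = 6.62×10¹⁷/(4.095×10⁸) = 1.617×10⁹ s = 51.22 years.
Lab-frame duration Δt = γτ = 2.599 × 51.22 = 133.1 years.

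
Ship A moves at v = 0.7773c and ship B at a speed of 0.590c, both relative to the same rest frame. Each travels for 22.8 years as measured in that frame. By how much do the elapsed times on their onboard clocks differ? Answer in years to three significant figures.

A: γ = 1/√(1 − 0.7773²) = 1/√0.3958 = 1.589; τ_A = 22.8/1.589 = 14.34 years.
B: γ = 1/√(1 − 0.590²) = 1/√0.6519 = 1.239; τ_B = 22.8/1.239 = 18.41 years.

|τ_A − τ_B| = 4.06 years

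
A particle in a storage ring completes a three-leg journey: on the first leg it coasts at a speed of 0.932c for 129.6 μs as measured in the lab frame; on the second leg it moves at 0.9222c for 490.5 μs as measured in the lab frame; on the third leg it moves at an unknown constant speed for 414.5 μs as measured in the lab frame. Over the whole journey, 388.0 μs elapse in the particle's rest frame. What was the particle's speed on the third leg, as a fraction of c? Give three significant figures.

Leg 1: γ = 1/√(1 − 0.932²) = 1/√0.1314 = 2.759; τ_1 = 129.6/2.759 = 46.97 μs.
Leg 2: γ = 1/√(1 − 0.9222²) = 1/√0.1495 = 2.586; τ_2 = 490.5/2.586 = 189.7 μs.
Leg 3: speed unknown; τ_3 = 414.5/γ_3.
Total proper time: 46.97 + 189.7 + τ_3 = 388.0, so τ_3 = 388.0 − 236.7 = 151.3 μs.
γ_3 = 414.5/151.3 = 2.739; β = √(1 − 1/γ²) = √0.8667.

β = 0.931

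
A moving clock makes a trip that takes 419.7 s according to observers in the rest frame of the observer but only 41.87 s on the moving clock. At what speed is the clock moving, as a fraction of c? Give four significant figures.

β = 0.9950

The proper time is measured on the moving clock (both events occur at the clock's location); Δt is measured in the rest frame of the observer. γ = Δt/τ = 419.7/41.87 = 10.02.
β = √(1 − 1/γ²) = √(1 − 0.009952) = √0.9900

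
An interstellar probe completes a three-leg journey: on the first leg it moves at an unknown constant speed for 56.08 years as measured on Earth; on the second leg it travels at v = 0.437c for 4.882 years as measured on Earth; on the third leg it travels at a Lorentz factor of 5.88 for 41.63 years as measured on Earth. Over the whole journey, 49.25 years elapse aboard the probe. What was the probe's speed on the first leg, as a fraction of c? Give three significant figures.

Leg 1: speed unknown; τ_1 = 56.08/γ_1.
Leg 2: γ = 1/√(1 − 0.437²) = 1/√0.8090 = 1.112; τ_2 = 4.882/1.112 = 4.391 years.
Leg 3: γ = 5.88; τ_3 = 41.63/5.880 = 7.080 years.
Total proper time: τ_1 + 4.391 + 7.080 = 49.25, so τ_1 = 49.25 − 11.47 = 37.78 years.
γ_1 = 56.08/37.78 = 1.484; β = √(1 − 1/γ²) = √0.5462.

β = 0.739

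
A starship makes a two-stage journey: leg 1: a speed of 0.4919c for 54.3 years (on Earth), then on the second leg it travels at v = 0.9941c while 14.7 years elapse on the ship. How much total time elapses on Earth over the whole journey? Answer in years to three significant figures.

Δt = 190 years

Leg 1: 54.3 years is already measured on Earth.
Leg 2: γ = 1/√(1 − 0.9941²) = 1/√0.01177 = 9.219; Δt_2 = 9.219 × 14.7 = 135.5 years.
Total: 54.30 + 135.5 years.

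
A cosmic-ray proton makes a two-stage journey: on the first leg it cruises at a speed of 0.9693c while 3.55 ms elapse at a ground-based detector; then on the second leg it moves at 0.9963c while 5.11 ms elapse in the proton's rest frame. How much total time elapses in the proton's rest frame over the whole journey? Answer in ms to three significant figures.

τ = 5.98 ms

Leg 1: γ = 1/√(1 − 0.9693²) = 1/√0.06046 = 4.067; τ_1 = 3.55/4.067 = 0.8729 ms.
Leg 2: 5.11 ms is already measured in the proton's rest frame.
Total: 0.8729 + 5.110 ms.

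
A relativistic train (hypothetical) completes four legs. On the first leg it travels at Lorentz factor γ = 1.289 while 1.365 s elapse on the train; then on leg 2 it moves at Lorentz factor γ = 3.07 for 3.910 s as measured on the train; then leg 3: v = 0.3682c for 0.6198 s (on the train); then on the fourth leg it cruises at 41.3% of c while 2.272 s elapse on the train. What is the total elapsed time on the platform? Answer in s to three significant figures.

Δt = 16.9 s

Leg 1: γ = 1.289; Δt_1 = 1.289 × 1.365 = 1.759 s.
Leg 2: γ = 3.07; Δt_2 = 3.070 × 3.910 = 12.00 s.
Leg 3: γ = 1/√(1 − 0.3682²) = 1/√0.8644 = 1.076; Δt_3 = 1.076 × 0.6198 = 0.6666 s.
Leg 4: β = 0.413; γ = 1/√(1 − 0.413²) = 1/√0.8294 = 1.098; Δt_4 = 1.098 × 2.272 = 2.495 s.
Total: 1.759 + 12.00 + 0.6666 + 2.495 s.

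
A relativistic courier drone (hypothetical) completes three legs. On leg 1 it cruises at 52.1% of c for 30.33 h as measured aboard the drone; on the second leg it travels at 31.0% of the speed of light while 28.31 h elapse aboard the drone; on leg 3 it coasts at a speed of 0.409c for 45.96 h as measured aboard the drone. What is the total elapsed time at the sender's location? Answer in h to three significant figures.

Leg 1: β = 0.521; γ = 1/√(1 − 0.521²) = 1/√0.7286 = 1.172; Δt_1 = 1.172 × 30.33 = 35.53 h.
Leg 2: β = 0.310; γ = 1/√(1 − 0.310²) = 1/√0.9039 = 1.052; Δt_2 = 1.052 × 28.31 = 29.78 h.
Leg 3: γ = 1/√(1 − 0.409²) = 1/√0.8327 = 1.096; Δt_3 = 1.096 × 45.96 = 50.37 h.
Total: 35.53 + 29.78 + 50.37 h.

Δt = 116 h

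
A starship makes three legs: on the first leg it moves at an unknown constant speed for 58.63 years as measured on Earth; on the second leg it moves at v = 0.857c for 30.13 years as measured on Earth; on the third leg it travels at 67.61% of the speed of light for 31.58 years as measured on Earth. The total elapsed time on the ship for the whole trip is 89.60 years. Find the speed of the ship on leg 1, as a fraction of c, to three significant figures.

Leg 1: speed unknown; τ_1 = 58.63/γ_1.
Leg 2: γ = 1/√(1 − 0.857²) = 1/√0.2656 = 1.941; τ_2 = 30.13/1.941 = 15.53 years.
Leg 3: β = 0.6761; γ = 1/√(1 − 0.6761²) = 1/√0.5429 = 1.357; τ_3 = 31.58/1.357 = 23.27 years.
Total proper time: τ_1 + 15.53 + 23.27 = 89.60, so τ_1 = 89.60 − 38.79 = 50.81 years.
γ_1 = 58.63/50.81 = 1.154; β = √(1 − 1/γ²) = √0.2491.

β = 0.499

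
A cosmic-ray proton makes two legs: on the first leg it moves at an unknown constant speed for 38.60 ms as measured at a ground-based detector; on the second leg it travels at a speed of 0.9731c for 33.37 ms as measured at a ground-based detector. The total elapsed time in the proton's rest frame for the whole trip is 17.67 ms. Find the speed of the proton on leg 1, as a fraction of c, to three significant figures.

β = 0.966

Leg 1: speed unknown; τ_1 = 38.60/γ_1.
Leg 2: γ = 1/√(1 − 0.9731²) = 1/√0.05308 = 4.341; τ_2 = 33.37/4.341 = 7.688 ms.
Total proper time: τ_1 + 7.688 = 17.67, so τ_1 = 17.67 − 7.688 = 9.982 ms.
γ_1 = 38.60/9.982 = 3.867; β = √(1 − 1/γ²) = √0.9331.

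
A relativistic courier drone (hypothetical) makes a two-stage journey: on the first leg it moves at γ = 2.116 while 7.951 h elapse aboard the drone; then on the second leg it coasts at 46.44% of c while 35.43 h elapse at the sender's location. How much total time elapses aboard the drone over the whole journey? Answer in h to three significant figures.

Leg 1: 7.951 h is already measured aboard the drone.
Leg 2: β = 0.4644; γ = 1/√(1 − 0.4644²) = 1/√0.7843 = 1.129; τ_2 = 35.43/1.129 = 31.38 h.
Total: 7.951 + 31.38 h.

τ = 39.3 h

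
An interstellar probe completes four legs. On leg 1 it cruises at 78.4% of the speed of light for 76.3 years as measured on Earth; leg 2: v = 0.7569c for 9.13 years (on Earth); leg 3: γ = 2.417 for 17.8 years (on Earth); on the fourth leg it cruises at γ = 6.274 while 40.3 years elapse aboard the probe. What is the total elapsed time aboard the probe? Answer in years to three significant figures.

τ = 101 years

Leg 1: β = 0.784; γ = 1/√(1 − 0.784²) = 1/√0.3853 = 1.611; τ_1 = 76.3/1.611 = 47.36 years.
Leg 2: γ = 1/√(1 − 0.7569²) = 1/√0.4271 = 1.530; τ_2 = 9.13/1.530 = 5.967 years.
Leg 3: γ = 2.417; τ_3 = 17.8/2.417 = 7.365 years.
Leg 4: 40.3 years is already measured aboard the probe.
Total: 47.36 + 5.967 + 7.365 + 40.30 years.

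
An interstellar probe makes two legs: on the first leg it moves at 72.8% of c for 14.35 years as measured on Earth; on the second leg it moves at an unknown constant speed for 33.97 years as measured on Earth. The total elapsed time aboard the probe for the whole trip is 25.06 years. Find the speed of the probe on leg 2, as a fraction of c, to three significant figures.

β = 0.894

Leg 1: β = 0.728; γ = 1/√(1 − 0.728²) = 1/√0.4700 = 1.459; τ_1 = 14.35/1.459 = 9.838 years.
Leg 2: speed unknown; τ_2 = 33.97/γ_2.
Total proper time: 9.838 + τ_2 = 25.06, so τ_2 = 25.06 − 9.838 = 15.22 years.
γ_2 = 33.97/15.22 = 2.232; β = √(1 − 1/γ²) = √0.7992.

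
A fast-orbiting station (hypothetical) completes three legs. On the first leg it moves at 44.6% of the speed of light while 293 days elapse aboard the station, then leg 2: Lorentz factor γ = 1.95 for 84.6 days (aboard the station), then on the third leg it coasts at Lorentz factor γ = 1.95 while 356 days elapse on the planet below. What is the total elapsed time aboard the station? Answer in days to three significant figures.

τ = 560 days

Leg 1: 293 days is already measured aboard the station.
Leg 2: 84.6 days is already measured aboard the station.
Leg 3: γ = 1.95; τ_3 = 356/1.950 = 182.6 days.
Total: 293.0 + 84.60 + 182.6 days.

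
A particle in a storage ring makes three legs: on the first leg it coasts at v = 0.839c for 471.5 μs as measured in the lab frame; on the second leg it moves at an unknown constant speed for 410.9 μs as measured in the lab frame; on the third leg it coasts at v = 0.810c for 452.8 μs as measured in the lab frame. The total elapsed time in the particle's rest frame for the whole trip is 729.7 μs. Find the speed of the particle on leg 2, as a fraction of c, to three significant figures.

β = 0.863

Leg 1: γ = 1/√(1 − 0.839²) = 1/√0.2961 = 1.838; τ_1 = 471.5/1.838 = 256.6 μs.
Leg 2: speed unknown; τ_2 = 410.9/γ_2.
Leg 3: γ = 1/√(1 − 0.810²) = 1/√0.3439 = 1.705; τ_3 = 452.8/1.705 = 265.5 μs.
Total proper time: 256.6 + τ_2 + 265.5 = 729.7, so τ_2 = 729.7 − 522.1 = 207.6 μs.
γ_2 = 410.9/207.6 = 1.979; β = √(1 − 1/γ²) = √0.7447.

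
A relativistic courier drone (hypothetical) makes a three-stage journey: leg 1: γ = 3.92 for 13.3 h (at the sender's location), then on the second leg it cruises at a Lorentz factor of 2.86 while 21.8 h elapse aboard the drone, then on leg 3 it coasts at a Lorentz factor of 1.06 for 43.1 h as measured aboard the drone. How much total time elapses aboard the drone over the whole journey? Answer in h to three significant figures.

τ = 68.3 h

Leg 1: γ = 3.92; τ_1 = 13.3/3.920 = 3.393 h.
Leg 2: 21.8 h is already measured aboard the drone.
Leg 3: 43.1 h is already measured aboard the drone.
Total: 3.393 + 21.80 + 43.10 h.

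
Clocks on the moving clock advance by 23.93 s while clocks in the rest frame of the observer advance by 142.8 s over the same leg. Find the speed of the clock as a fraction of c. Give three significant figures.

The proper time is measured on the moving clock (both events occur at the clock's location); Δt is measured in the rest frame of the observer. γ = Δt/τ = 142.8/23.93 = 5.967.
β = √(1 − 1/γ²) = √(1 − 0.02808) = √0.9719

β = 0.986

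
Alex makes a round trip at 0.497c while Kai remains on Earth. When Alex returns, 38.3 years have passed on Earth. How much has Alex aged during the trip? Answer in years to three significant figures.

τ = 33.2 years

γ = 1/√(1 − 0.497²) = 1/√0.7530 = 1.152
Alex's clock measures proper time along the trip: τ = Δt/γ = 38.3/1.152 years.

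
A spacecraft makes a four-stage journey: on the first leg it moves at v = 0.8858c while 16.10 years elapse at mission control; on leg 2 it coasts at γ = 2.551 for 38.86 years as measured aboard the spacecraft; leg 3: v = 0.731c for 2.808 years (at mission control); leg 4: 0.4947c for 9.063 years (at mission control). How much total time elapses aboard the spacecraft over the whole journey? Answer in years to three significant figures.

Leg 1: γ = 1/√(1 − 0.8858²) = 1/√0.2154 = 2.155; τ_1 = 16.10/2.155 = 7.471 years.
Leg 2: 38.86 years is already measured aboard the spacecraft.
Leg 3: γ = 1/√(1 − 0.731²) = 1/√0.4656 = 1.465; τ_3 = 2.808/1.465 = 1.916 years.
Leg 4: γ = 1/√(1 − 0.4947²) = 1/√0.7553 = 1.151; τ_4 = 9.063/1.151 = 7.876 years.
Total: 7.471 + 38.86 + 1.916 + 7.876 years.

τ = 56.1 years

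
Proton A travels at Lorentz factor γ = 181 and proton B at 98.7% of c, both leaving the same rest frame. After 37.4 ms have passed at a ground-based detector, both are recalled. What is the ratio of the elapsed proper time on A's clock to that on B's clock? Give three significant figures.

A: γ = 181. B: β = 0.987; γ = 1/√(1 − 0.987²) = 1/√0.02583 = 6.222.
τ_A/τ_B = γ_B/γ_A = 6.222/181.0 = 0.03438, so τ_A/τ_B = 0.03438.

τ_A/τ_B = 0.0344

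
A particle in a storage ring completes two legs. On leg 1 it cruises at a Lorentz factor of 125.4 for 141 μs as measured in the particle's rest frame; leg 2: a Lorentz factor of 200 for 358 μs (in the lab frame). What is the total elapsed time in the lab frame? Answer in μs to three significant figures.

Δt = 1.80×10⁴ μs

Leg 1: γ = 125.4; Δt_1 = 125.4 × 141 = 1.768×10⁴ μs.
Leg 2: 358 μs is already measured in the lab frame.
Total: 1.768×10⁴ + 358.0 μs.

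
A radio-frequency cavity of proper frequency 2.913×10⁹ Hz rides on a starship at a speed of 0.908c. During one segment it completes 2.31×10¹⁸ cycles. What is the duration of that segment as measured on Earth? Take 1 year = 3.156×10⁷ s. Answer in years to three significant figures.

Δt = 60.0 years

γ = 1/√(1 − 0.908²) = 1/√0.1755 = 2.387
Proper time for N cycles: τ = N/f = 2.31×10¹⁸/(2.913×10⁹) = 7.930×10⁸ s = 25.13 years.
Lab-frame duration Δt = γτ = 2.387 × 25.13 = 59.97 years.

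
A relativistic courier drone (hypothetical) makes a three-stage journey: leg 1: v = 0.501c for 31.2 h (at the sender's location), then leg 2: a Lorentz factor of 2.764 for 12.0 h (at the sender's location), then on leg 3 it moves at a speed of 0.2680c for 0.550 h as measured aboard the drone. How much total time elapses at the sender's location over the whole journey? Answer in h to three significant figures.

Δt = 43.8 h

Leg 1: 31.2 h is already measured at the sender's location.
Leg 2: 12.0 h is already measured at the sender's location.
Leg 3: γ = 1/√(1 − 0.2680²) = 1/√0.9282 = 1.038; Δt_3 = 1.038 × 0.550 = 0.5709 h.
Total: 31.20 + 12.00 + 0.5709 h.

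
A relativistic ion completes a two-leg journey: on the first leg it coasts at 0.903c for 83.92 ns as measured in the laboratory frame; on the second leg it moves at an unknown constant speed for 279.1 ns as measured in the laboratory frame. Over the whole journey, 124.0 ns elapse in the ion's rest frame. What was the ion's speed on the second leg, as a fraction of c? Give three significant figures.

β = 0.949

Leg 1: γ = 1/√(1 − 0.903²) = 1/√0.1846 = 2.328; τ_1 = 83.92/2.328 = 36.06 ns.
Leg 2: speed unknown; τ_2 = 279.1/γ_2.
Total proper time: 36.06 + τ_2 = 124.0, so τ_2 = 124.0 − 36.06 = 87.94 ns.
γ_2 = 279.1/87.94 = 3.174; β = √(1 − 1/γ²) = √0.9007.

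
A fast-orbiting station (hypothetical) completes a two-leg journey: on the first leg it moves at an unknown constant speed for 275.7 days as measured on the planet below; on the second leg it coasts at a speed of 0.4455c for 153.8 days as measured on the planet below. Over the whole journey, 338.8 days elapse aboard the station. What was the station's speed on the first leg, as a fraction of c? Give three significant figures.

β = 0.684

Leg 1: speed unknown; τ_1 = 275.7/γ_1.
Leg 2: γ = 1/√(1 − 0.4455²) = 1/√0.8015 = 1.117; τ_2 = 153.8/1.117 = 137.7 days.
Total proper time: τ_1 + 137.7 = 338.8, so τ_1 = 338.8 − 137.7 = 201.1 days.
γ_1 = 275.7/201.1 = 1.371; β = √(1 − 1/γ²) = √0.4679.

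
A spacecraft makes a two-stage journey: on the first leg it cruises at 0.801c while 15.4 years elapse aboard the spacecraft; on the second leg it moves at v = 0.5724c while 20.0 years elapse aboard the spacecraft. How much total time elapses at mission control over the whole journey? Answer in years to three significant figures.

Leg 1: γ = 1/√(1 − 0.801²) = 1/√0.3584 = 1.670; Δt_1 = 1.670 × 15.4 = 25.72 years.
Leg 2: γ = 1/√(1 − 0.5724²) = 1/√0.6724 = 1.220; Δt_2 = 1.220 × 20.0 = 24.39 years.
Total: 25.72 + 24.39 years.

Δt = 50.1 years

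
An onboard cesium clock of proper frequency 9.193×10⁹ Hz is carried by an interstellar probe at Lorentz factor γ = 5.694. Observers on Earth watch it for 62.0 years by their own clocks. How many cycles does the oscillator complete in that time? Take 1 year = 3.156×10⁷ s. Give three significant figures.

γ = 5.694
During 62.0 years of lab time, the oscillator's proper time advances by τ = Δt/γ = 62.0/5.694 = 10.89 years = 3.436×10⁸ s.
N = f × τ = 9.193×10⁹ × 3.436×10⁸ = 3.159×10¹⁸.

N = 3.16×10¹⁸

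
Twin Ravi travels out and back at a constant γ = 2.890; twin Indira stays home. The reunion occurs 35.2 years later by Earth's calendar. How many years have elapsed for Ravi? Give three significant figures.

τ = 12.2 years

γ = 2.890
Ravi's clock measures proper time along the trip: τ = Δt/γ = 35.2/2.890 years.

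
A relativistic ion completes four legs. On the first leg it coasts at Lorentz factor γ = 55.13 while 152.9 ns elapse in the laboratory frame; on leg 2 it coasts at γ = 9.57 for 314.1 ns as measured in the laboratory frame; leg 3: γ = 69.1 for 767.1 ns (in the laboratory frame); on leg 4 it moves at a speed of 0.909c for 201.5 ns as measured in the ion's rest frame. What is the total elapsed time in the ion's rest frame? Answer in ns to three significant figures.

Leg 1: γ = 55.13; τ_1 = 152.9/55.13 = 2.773 ns.
Leg 2: γ = 9.57; τ_2 = 314.1/9.570 = 32.82 ns.
Leg 3: γ = 69.1; τ_3 = 767.1/69.10 = 11.10 ns.
Leg 4: 201.5 ns is already measured in the ion's rest frame.
Total: 2.773 + 32.82 + 11.10 + 201.5 ns.

τ = 248 ns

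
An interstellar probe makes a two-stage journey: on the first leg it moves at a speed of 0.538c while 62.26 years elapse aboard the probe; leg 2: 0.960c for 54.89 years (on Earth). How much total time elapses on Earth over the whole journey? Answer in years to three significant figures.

Leg 1: γ = 1/√(1 − 0.538²) = 1/√0.7106 = 1.186; Δt_1 = 1.186 × 62.26 = 73.86 years.
Leg 2: 54.89 years is already measured on Earth.
Total: 73.86 + 54.89 years.

Δt = 129 years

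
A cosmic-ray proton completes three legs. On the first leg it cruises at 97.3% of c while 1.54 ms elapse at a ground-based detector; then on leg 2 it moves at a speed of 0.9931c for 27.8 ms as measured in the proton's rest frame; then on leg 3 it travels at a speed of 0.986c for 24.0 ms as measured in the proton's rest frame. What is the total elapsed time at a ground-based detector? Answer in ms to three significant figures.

Δt = 383 ms

Leg 1: 1.54 ms is already measured at a ground-based detector.
Leg 2: γ = 1/√(1 − 0.9931²) = 1/√0.01375 = 8.527; Δt_2 = 8.527 × 27.8 = 237.1 ms.
Leg 3: γ = 1/√(1 − 0.986²) = 1/√0.02780 = 5.997; Δt_3 = 5.997 × 24.0 = 143.9 ms.
Total: 1.540 + 237.1 + 143.9 ms.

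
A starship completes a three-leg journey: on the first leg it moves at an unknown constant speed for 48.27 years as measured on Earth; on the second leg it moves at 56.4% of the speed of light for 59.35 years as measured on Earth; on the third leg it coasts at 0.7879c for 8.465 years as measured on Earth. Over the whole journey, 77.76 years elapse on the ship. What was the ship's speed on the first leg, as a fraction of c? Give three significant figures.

β = 0.873

Leg 1: speed unknown; τ_1 = 48.27/γ_1.
Leg 2: β = 0.564; γ = 1/√(1 − 0.564²) = 1/√0.6819 = 1.211; τ_2 = 59.35/1.211 = 49.01 years.
Leg 3: γ = 1/√(1 − 0.7879²) = 1/√0.3792 = 1.624; τ_3 = 8.465/1.624 = 5.213 years.
Total proper time: τ_1 + 49.01 + 5.213 = 77.76, so τ_1 = 77.76 − 54.22 = 23.54 years.
γ_1 = 48.27/23.54 = 2.051; β = √(1 − 1/γ²) = √0.7622.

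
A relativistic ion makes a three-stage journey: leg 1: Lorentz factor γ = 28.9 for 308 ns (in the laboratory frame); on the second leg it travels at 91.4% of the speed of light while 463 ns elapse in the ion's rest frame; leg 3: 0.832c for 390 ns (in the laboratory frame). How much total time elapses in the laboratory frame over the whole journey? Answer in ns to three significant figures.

Leg 1: 308 ns is already measured in the laboratory frame.
Leg 2: β = 0.914; γ = 1/√(1 − 0.914²) = 1/√0.1646 = 2.465; Δt_2 = 2.465 × 463 = 1141 ns.
Leg 3: 390 ns is already measured in the laboratory frame.
Total: 308.0 + 1141 + 390.0 ns.

Δt = 1840 ns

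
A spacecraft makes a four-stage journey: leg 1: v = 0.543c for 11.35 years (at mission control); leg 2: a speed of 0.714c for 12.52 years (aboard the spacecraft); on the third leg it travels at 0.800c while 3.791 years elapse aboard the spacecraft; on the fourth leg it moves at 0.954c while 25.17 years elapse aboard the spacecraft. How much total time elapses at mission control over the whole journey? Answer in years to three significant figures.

Leg 1: 11.35 years is already measured at mission control.
Leg 2: γ = 1/√(1 − 0.714²) = 1/√0.4902 = 1.428; Δt_2 = 1.428 × 12.52 = 17.88 years.
Leg 3: γ = 1/√(1 − 0.800²) = 5/3 ≈ 1.667; Δt_3 = 1.667 × 3.791 = 6.318 years.
Leg 4: γ = 1/√(1 − 0.954²) = 1/√0.08988 = 3.335; Δt_4 = 3.335 × 25.17 = 83.95 years.
Total: 11.35 + 17.88 + 6.318 + 83.95 years.

Δt = 120 years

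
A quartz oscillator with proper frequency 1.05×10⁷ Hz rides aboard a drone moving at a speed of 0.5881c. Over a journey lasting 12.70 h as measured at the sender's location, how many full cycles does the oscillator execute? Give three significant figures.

N = 3.88×10¹¹

γ = 1/√(1 − 0.5881²) = 1/√0.6541 = 1.236
The oscillator's own cycle count is N = f × τ where τ is the proper time aboard the drone. τ = Δt/γ = 12.70/1.236 = 10.27 h = 3.698×10⁴ s.
N = 1.05×10⁷ × 3.698×10⁴ = 3.883×10¹¹.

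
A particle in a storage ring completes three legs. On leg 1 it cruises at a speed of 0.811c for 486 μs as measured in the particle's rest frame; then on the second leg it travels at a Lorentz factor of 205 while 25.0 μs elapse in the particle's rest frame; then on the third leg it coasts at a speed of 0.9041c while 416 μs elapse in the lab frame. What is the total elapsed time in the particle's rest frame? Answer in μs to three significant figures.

τ = 689 μs

Leg 1: 486 μs is already measured in the particle's rest frame.
Leg 2: 25.0 μs is already measured in the particle's rest frame.
Leg 3: γ = 1/√(1 − 0.9041²) = 1/√0.1826 = 2.340; τ_3 = 416/2.340 = 177.8 μs.
Total: 486.0 + 25.00 + 177.8 μs.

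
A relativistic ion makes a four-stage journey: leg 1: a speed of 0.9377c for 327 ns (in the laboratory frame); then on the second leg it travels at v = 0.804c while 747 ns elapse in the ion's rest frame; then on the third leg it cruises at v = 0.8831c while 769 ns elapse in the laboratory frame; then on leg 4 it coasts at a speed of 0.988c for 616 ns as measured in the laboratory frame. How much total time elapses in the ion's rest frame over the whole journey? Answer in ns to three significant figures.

τ = 1320 ns

Leg 1: γ = 1/√(1 − 0.9377²) = 1/√0.1207 = 2.878; τ_1 = 327/2.878 = 113.6 ns.
Leg 2: 747 ns is already measured in the ion's rest frame.
Leg 3: γ = 1/√(1 − 0.8831²) = 1/√0.2201 = 2.131; τ_3 = 769/2.131 = 360.8 ns.
Leg 4: γ = 1/√(1 − 0.988²) = 1/√0.02386 = 6.474; τ_4 = 616/6.474 = 95.14 ns.
Total: 113.6 + 747.0 + 360.8 + 95.14 ns.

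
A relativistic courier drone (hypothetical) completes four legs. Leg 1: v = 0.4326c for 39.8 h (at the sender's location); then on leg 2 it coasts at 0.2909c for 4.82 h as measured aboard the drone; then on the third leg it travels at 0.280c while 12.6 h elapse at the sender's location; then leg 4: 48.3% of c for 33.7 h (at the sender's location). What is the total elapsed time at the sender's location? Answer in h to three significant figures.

Leg 1: 39.8 h is already measured at the sender's location.
Leg 2: γ = 1/√(1 − 0.2909²) = 1/√0.9154 = 1.045; Δt_2 = 1.045 × 4.82 = 5.038 h.
Leg 3: 12.6 h is already measured at the sender's location.
Leg 4: 33.7 h is already measured at the sender's location.
Total: 39.80 + 5.038 + 12.60 + 33.70 h.

Δt = 91.1 h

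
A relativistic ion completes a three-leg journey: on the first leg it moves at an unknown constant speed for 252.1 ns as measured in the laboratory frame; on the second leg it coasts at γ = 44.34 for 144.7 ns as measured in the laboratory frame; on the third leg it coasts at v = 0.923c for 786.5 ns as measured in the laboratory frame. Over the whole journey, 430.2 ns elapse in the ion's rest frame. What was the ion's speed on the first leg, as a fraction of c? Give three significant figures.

Leg 1: speed unknown; τ_1 = 252.1/γ_1.
Leg 2: γ = 44.34; τ_2 = 144.7/44.34 = 3.263 ns.
Leg 3: γ = 1/√(1 − 0.923²) = 1/√0.1481 = 2.599; τ_3 = 786.5/2.599 = 302.6 ns.
Total proper time: τ_1 + 3.263 + 302.6 = 430.2, so τ_1 = 430.2 − 305.9 = 124.3 ns.
γ_1 = 252.1/124.3 = 2.028; β = √(1 − 1/γ²) = √0.7569.

β = 0.870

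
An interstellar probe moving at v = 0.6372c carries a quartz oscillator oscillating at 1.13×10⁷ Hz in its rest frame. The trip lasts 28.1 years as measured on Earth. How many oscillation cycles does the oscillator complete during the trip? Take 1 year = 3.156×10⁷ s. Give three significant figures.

γ = 1/√(1 − 0.6372²) = 1/√0.5940 = 1.298
The oscillator's own cycle count is N = f × τ where τ is the proper time aboard the probe. τ = Δt/γ = 28.1/1.298 = 21.66 years = 6.835×10⁸ s.
N = 1.13×10⁷ × 6.835×10⁸ = 7.723×10¹⁵.

N = 7.72×10¹⁵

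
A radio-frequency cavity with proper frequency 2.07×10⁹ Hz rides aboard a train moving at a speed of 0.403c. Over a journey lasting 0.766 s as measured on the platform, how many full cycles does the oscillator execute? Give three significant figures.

γ = 1/√(1 − 0.403²) = 1/√0.8376 = 1.093
The oscillator's own cycle count is N = f × τ where τ is the proper time on the train. τ = Δt/γ = 0.766/1.093 = 0.7010 s = 7.010×10⁻¹ s.
N = 2.07×10⁹ × 7.010×10⁻¹ = 1.451×10⁹.

N = 1.45×10⁹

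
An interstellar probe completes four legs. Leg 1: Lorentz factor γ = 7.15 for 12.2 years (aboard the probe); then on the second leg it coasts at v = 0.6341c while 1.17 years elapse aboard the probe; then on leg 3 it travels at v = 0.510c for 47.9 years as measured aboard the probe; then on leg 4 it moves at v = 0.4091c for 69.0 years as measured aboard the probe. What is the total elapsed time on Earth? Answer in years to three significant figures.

Leg 1: γ = 7.15; Δt_1 = 7.150 × 12.2 = 87.23 years.
Leg 2: γ = 1/√(1 − 0.6341²) = 1/√0.5979 = 1.293; Δt_2 = 1.293 × 1.17 = 1.513 years.
Leg 3: γ = 1/√(1 − 0.510²) = 1/√0.7399 = 1.163; Δt_3 = 1.163 × 47.9 = 55.69 years.
Leg 4: γ = 1/√(1 − 0.4091²) = 1/√0.8326 = 1.096; Δt_4 = 1.096 × 69.0 = 75.62 years.
Total: 87.23 + 1.513 + 55.69 + 75.62 years.

Δt = 220 years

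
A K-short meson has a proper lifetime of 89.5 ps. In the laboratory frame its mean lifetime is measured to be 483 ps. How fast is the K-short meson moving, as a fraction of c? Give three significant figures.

γ = Δt/τ₀ = 483/89.5 = 5.397
β = √(1 − 1/γ²) = √(1 − 0.03434) = √0.9657

v = 0.983c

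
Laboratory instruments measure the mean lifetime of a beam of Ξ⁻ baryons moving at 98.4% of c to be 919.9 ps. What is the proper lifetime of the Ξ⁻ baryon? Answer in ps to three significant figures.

τ₀ = 164 ps

β = 0.984; γ = 1/√(1 − 0.984²) = 1/√0.03174 = 5.613
The lab-frame lifetime is the dilated interval; the proper lifetime is τ₀ = Δt/γ = 919.9/5.613 ps.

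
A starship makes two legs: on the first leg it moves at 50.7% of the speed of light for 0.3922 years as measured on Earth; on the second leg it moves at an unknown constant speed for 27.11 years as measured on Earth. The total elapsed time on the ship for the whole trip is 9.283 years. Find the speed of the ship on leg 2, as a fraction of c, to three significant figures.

β = 0.944

Leg 1: β = 0.507; γ = 1/√(1 − 0.507²) = 1/√0.7430 = 1.160; τ_1 = 0.3922/1.160 = 0.3381 years.
Leg 2: speed unknown; τ_2 = 27.11/γ_2.
Total proper time: 0.3381 + τ_2 = 9.283, so τ_2 = 9.283 − 0.3381 = 8.945 years.
γ_2 = 27.11/8.945 = 3.031; β = √(1 − 1/γ²) = √0.8911.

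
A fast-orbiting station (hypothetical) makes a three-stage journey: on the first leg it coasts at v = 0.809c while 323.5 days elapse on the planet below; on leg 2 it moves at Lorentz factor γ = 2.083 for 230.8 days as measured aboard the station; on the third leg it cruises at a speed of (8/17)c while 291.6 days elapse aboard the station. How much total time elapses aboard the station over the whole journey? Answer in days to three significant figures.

τ = 713 days

Leg 1: γ = 1/√(1 − 0.809²) = 1/√0.3455 = 1.701; τ_1 = 323.5/1.701 = 190.2 days.
Leg 2: 230.8 days is already measured aboard the station.
Leg 3: 291.6 days is already measured aboard the station.
Total: 190.2 + 230.8 + 291.6 days.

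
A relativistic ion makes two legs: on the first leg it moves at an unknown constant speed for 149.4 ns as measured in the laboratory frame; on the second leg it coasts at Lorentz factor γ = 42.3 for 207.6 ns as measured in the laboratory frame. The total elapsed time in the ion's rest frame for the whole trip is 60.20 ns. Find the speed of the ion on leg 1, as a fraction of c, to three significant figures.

β = 0.929

Leg 1: speed unknown; τ_1 = 149.4/γ_1.
Leg 2: γ = 42.3; τ_2 = 207.6/42.30 = 4.908 ns.
Total proper time: τ_1 + 4.908 = 60.20, so τ_1 = 60.20 − 4.908 = 55.29 ns.
γ_1 = 149.4/55.29 = 2.702; β = √(1 − 1/γ²) = √0.8630.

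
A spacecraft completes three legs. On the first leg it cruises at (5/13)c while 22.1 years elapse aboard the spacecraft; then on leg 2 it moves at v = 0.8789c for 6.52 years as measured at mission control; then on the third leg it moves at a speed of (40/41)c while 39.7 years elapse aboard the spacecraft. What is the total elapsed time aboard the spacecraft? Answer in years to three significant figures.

τ = 64.9 years

Leg 1: 22.1 years is already measured aboard the spacecraft.
Leg 2: γ = 1/√(1 − 0.8789²) = 1/√0.2275 = 2.096; τ_2 = 6.52/2.096 = 3.110 years.
Leg 3: 39.7 years is already measured aboard the spacecraft.
Total: 22.10 + 3.110 + 39.70 years.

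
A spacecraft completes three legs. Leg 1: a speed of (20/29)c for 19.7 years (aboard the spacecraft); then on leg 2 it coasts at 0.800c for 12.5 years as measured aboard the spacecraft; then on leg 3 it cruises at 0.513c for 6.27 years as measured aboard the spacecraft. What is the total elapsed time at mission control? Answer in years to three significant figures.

Δt = 55.3 years

Leg 1: γ = 1/√(1 − (20/29)²) = 29/21 ≈ 1.381; Δt_1 = 1.381 × 19.7 = 27.20 years.
Leg 2: γ = 1/√(1 − 0.800²) = 5/3 ≈ 1.667; Δt_2 = 1.667 × 12.5 = 20.83 years.
Leg 3: γ = 1/√(1 − 0.513²) = 1/√0.7368 = 1.165; Δt_3 = 1.165 × 6.27 = 7.304 years.
Total: 27.20 + 20.83 + 7.304 years.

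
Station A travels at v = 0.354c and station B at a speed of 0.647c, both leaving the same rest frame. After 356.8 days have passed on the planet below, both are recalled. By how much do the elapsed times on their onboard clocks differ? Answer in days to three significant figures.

|τ_A − τ_B| = 61.6 days

A: γ = 1/√(1 − 0.354²) = 1/√0.8747 = 1.069; τ_A = 356.8/1.069 = 333.7 days.
B: γ = 1/√(1 − 0.647²) = 1/√0.5814 = 1.311; τ_B = 356.8/1.311 = 272.1 days.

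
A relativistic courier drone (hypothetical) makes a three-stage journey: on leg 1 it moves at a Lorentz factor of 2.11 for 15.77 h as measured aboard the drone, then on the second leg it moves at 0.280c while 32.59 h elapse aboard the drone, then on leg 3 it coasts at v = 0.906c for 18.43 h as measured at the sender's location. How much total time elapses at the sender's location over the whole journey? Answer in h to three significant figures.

Δt = 85.7 h

Leg 1: γ = 2.11; Δt_1 = 2.110 × 15.77 = 33.27 h.
Leg 2: γ = 1/√(1 − 0.280²) = 25/24 ≈ 1.042; Δt_2 = 1.042 × 32.59 = 33.95 h.
Leg 3: 18.43 h is already measured at the sender's location.
Total: 33.27 + 33.95 + 18.43 h.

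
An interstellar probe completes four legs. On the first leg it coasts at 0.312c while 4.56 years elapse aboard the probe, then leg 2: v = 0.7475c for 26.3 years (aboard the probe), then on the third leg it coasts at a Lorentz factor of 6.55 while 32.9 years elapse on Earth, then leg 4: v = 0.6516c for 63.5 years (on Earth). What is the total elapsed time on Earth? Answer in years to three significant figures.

Δt = 141 years

Leg 1: γ = 1/√(1 − 0.312²) = 1/√0.9027 = 1.053; Δt_1 = 1.053 × 4.56 = 4.800 years.
Leg 2: γ = 1/√(1 − 0.7475²) = 1/√0.4412 = 1.505; Δt_2 = 1.505 × 26.3 = 39.59 years.
Leg 3: 32.9 years is already measured on Earth.
Leg 4: 63.5 years is already measured on Earth.
Total: 4.800 + 39.59 + 32.90 + 63.50 years.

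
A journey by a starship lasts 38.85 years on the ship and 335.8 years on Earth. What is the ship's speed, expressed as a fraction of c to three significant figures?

The proper time is measured on the ship (both events occur at the ship's location); Δt is measured on Earth. γ = Δt/τ = 335.8/38.85 = 8.644.
β = √(1 − 1/γ²) = √(1 − 0.01339) = √0.9866

v = 0.993c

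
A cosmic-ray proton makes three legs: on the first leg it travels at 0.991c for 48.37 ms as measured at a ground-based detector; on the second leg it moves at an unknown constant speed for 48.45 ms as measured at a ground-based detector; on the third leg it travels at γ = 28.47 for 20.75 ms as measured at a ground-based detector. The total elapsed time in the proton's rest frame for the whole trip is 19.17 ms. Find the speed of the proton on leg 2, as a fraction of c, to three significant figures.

β = 0.969

Leg 1: γ = 1/√(1 − 0.991²) = 1/√0.01792 = 7.470; τ_1 = 48.37/7.470 = 6.475 ms.
Leg 2: speed unknown; τ_2 = 48.45/γ_2.
Leg 3: γ = 28.47; τ_3 = 20.75/28.47 = 0.7288 ms.
Total proper time: 6.475 + τ_2 + 0.7288 = 19.17, so τ_2 = 19.17 − 7.204 = 11.97 ms.
γ_2 = 48.45/11.97 = 4.049; β = √(1 − 1/γ²) = √0.9390.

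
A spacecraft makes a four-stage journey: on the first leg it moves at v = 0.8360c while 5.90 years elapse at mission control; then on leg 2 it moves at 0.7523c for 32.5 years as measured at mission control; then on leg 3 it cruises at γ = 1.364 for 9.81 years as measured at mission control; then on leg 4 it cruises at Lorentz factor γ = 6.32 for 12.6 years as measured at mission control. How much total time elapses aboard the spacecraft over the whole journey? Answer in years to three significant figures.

Leg 1: γ = 1/√(1 − 0.8360²) = 1/√0.3011 = 1.822; τ_1 = 5.90/1.822 = 3.238 years.
Leg 2: γ = 1/√(1 − 0.7523²) = 1/√0.4340 = 1.518; τ_2 = 32.5/1.518 = 21.41 years.
Leg 3: γ = 1.364; τ_3 = 9.81/1.364 = 7.192 years.
Leg 4: γ = 6.32; τ_4 = 12.6/6.320 = 1.994 years.
Total: 3.238 + 21.41 + 7.192 + 1.994 years.

τ = 33.8 years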